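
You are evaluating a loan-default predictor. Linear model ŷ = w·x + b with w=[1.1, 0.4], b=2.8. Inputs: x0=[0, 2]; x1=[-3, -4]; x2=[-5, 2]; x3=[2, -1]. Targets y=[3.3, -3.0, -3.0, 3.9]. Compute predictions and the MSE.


ŷ0 = (1.1)·(0) + (0.4)·(2) + 2.8 = 3.6
ŷ1 = (1.1)·(-3) + (0.4)·(-4) + 2.8 = -2.1
ŷ2 = (1.1)·(-5) + (0.4)·(2) + 2.8 = -1.9
ŷ3 = (1.1)·(2) + (0.4)·(-1) + 2.8 = 4.6
errors² = [0.09, 0.81, 1.21, 0.49]
MSE = 2.6000/4 = 0.65

0.65


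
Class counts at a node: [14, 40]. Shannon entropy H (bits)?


Probabilities: [14/54, 40/54] ≈ [0.2593, 0.7407]
H = -((14/54)·log₂(14/54) + (40/54)·log₂(40/54))
  = 0.8256 bits

0.8256 bits


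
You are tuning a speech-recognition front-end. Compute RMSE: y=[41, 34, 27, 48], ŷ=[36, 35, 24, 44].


MSE = 51/4 = 12.75
RMSE = √(51/4) = 3.5707

3.5707


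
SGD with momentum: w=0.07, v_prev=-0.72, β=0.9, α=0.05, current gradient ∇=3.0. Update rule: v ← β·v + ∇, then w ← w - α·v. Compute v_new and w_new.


v_new = 0.9·-0.72 + 3.0 = -0.648 + 3.0 = 2.352
w_new = 0.07 - 0.05·2.352 = 0.07 - 0.1176 = -0.0476

v_new=2.352, w_new=-0.0476


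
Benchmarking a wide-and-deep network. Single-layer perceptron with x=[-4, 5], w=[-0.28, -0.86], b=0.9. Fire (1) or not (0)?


z = (-4)·(-0.28) + (5)·(-0.86) + 0.9
  = -2.28
step(z) = 0 (z<0)

0


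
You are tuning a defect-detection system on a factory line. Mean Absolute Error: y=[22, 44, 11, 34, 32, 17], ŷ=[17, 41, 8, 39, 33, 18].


Absolute errors: |22-17|=5, |44-41|=3, |11-8|=3, |34-39|=5, |32-33|=1, |17-18|=1
Sum = 18
MAE = 18/6 = 3

3


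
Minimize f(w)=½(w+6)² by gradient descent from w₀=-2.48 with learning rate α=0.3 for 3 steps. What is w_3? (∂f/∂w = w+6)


step 1: grad = -2.48+6 = 3.52; w = -2.48 - 0.3·(3.52) = -3.536
step 2: grad = -3.536+6 = 2.464; w = -3.536 - 0.3·(2.464) = -4.2752
step 3: grad = -4.2752+6 = 1.7248; w = -4.2752 - 0.3·(1.7248) = -4.79264

-4.79264


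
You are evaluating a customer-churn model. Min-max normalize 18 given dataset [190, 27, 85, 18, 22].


min=18, max=190
(18-18)/(190-18) = 0/172 = 0.0

0.0


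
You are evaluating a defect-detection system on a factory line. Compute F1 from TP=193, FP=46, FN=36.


Precision = 193/239 = 0.8075
Recall = 193/229 = 0.8428
F1 = 2·P·R/(P+R) = 2·TP/(2·TP+FP+FN) = 386/(386+46+36) = 386/468 = 0.8248

0.8248


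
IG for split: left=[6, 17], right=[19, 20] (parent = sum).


Parent = [25, 37], H_parent = 0.9728
H_left = 0.8281 (n=23), H_right = 0.9995 (n=39)
H_children = (23/62)·0.8281 + (39/62)·0.9995 = 0.9359
IG = 0.9728 - 0.9359 = 0.0369

0.0369


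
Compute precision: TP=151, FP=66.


Precision = TP/(TP+FP)
= 151/(151+66)
= 151/217 = 69.59%

69.59%


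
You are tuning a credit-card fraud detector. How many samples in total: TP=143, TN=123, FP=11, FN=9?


Total = TP + TN + FP + FN
= 143 + 123 + 11 + 9
= 286
(Predicted positive: 154, predicted negative: 132)

286


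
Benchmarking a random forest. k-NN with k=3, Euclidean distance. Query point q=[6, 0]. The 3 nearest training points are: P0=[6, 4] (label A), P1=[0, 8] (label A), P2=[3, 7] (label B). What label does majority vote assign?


d(q,P0) = 4.0  (label A)
d(q,P1) = 10.0  (label A)
d(q,P2) = 7.6158  (label B)
Votes: A=2, B=1
Majority → A

A


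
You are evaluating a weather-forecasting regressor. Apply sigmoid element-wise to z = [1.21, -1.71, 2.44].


σ(1.21) = 1/(1+e^-1.21) = 0.7703
σ(-1.71) = 1/(1+e^1.71) = 0.1532
σ(2.44) = 1/(1+e^-2.44) = 0.9198
result = [0.7703, 0.1532, 0.9198]

[0.7703, 0.1532, 0.9198]


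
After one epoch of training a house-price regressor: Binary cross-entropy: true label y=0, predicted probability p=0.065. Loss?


BCE = -[y·ln(p) + (1-y)·ln(1-p)]
= -0 - 1·ln(1-0.065)
= -ln(0.935) = 0.0672

0.0672


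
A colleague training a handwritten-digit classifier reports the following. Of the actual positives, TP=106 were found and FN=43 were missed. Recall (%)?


Recall = TP/(TP+FN)
= 106/(106+43)
= 106/149 = 71.14%

71.14%


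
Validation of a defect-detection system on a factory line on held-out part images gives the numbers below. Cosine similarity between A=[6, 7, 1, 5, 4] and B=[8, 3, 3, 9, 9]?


A·B = 6·8 + 7·3 + 1·3 + 5·9 + 4·9 = 153
‖A‖ = √127 = 11.2694, ‖B‖ = √244 = 15.6205
cos = 153/(√127·√244) = 153/√30988 = 0.8691

0.8691


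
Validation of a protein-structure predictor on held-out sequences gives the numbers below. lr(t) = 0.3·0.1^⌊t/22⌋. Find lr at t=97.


n_drops = ⌊97/22⌋ = 4
lr = 0.3·0.1^4 = 0.3·0.0001 = 0.00003

0.00003


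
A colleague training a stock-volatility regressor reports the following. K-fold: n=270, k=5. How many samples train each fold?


Fold size = 270/5 = 54
Training per fold = 270 - 54 = 216

216


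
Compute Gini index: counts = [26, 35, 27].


Probabilities: [26/88, 35/88, 27/88] ≈ [0.2955, 0.3977, 0.3068]
Σpᵢ² = (676 + 1225 + 729)/88² = 2630/7744
Gini = 1 - Σpᵢ² = 1 - 2630/7744 = 0.6604

0.6604


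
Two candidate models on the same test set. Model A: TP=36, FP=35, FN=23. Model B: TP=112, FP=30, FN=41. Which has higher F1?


Model A: P=36/71=0.507, R=36/59=0.6102, F1=2PR/(P+R)=2TP/(2TP+FP+FN)=72/130=0.5538
Model B: P=112/142=0.7887, R=112/153=0.732, F1=2PR/(P+R)=2TP/(2TP+FP+FN)=224/295=0.7593
0.5538 < 0.7593 → Model B

Model B


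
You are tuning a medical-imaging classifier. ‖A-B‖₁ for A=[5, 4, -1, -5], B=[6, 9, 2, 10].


d = |5-6| + |4-9| + |-1-2| + |-5-10|
  = 1 + 5 + 3 + 15
  = 24

24


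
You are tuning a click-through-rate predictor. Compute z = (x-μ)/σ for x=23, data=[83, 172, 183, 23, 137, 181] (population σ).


μ = 129.8333, σ = 58.9927
z = (23 - 129.8333)/58.9927 = -1.811

-1.811


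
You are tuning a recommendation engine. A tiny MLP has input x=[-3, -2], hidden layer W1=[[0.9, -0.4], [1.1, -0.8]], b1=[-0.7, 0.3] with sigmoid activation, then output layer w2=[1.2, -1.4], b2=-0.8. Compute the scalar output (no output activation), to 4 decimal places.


z1[0] = (0.9)·(-3) + (-0.4)·(-2) - 0.7 = -2.6
z1[1] = (1.1)·(-3) + (-0.8)·(-2) + 0.3 = -1.4
h = sigmoid(z1) = [0.0691, 0.1978]
output = (1.2)·(0.0691) + (-1.4)·(0.1978) - 0.8 = -0.994

-0.994


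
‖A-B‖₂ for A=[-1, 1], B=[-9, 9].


d = √((-1+ 9)² + (1-9)²)
  = √(64 + 64)
  = √128 = 11.3137

11.3137


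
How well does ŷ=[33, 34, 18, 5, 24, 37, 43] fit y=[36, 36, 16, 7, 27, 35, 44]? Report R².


ȳ = 28.7143
SS_res = Σ(y-ŷ)² = 35
SS_tot = Σ(y-ȳ)² = 1015.43
R² = 1 - SS_res/SS_tot = 1 - 0.0345 = 0.9655

0.9655


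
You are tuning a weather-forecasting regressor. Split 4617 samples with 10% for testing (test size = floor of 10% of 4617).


Test = ⌊4617·10/100⌋ = 461
Train = 4617 - 461 = 4156

Train: 4156, Test: 461


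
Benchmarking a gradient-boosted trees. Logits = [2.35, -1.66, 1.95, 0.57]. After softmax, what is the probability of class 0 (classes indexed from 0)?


Exponentials: e^2.35=10.4856, e^-1.66=0.1901, e^1.95=7.0287, e^0.57=1.7683
Sum = 19.4727
Softmax = [0.5385, 0.0098, 0.361, 0.0908]
p[0] = 10.4856/19.4727 = 0.5385

0.5385


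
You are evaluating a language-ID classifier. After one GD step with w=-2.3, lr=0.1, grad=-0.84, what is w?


w_new = w - α·∇
= -2.3 - 0.1·-0.84
= -2.3 + 0.084
= -2.216

-2.216


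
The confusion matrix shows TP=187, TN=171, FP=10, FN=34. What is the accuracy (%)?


Accuracy = (TP+TN)/(TP+TN+FP+FN)
= (187+171)/(402)
= 358/402 = 89.05%

89.05%


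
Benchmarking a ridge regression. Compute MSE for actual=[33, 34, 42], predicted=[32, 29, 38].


Squared errors: (33-32)²=1, (34-29)²=25, (42-38)²=16
Sum = 42
MSE = 42/3 = 14

14


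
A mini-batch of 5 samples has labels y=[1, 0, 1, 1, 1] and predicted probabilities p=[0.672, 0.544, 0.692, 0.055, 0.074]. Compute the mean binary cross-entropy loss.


L[0] = -ln(0.672) = 0.3975
L[1] = -ln(1-0.544) = -ln(0.456) = 0.7853
L[2] = -ln(0.692) = 0.3682
L[3] = -ln(0.055) = 2.9004
L[4] = -ln(0.074) = 2.6037
mean = (0.3975 + 0.7853 + 0.3682 + 2.9004 + 2.6037)/5 = 1.411

1.411


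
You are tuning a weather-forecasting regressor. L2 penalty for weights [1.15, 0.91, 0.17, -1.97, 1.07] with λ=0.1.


‖w‖₂² = (1.15)² + (0.91)² + (0.17)² + (-1.97)² + (1.07)²
     = 1.3225 + 0.8281 + 0.0289 + 3.8809 + 1.1449
     = 7.2053
λ·‖w‖₂² = 0.1·7.2053 = 0.72053

0.72053


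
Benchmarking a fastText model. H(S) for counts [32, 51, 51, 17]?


Probabilities: [32/151, 51/151, 51/151, 17/151] ≈ [0.2119, 0.3377, 0.3377, 0.1126]
H = -((32/151)·log₂(32/151) + (51/151)·log₂(51/151) + (51/151)·log₂(51/151) + (17/151)·log₂(17/151))
  = 1.8869 bits

1.8869 bits


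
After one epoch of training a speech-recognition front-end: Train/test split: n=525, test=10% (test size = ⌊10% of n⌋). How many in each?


Test = ⌊525·10/100⌋ = 52
Train = 525 - 52 = 473

Train: 473, Test: 52


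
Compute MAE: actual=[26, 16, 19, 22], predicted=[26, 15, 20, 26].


Absolute errors: |26-26|=0, |16-15|=1, |19-20|=1, |22-26|=4
Sum = 6
MAE = 6/4 = 3/2

3/2


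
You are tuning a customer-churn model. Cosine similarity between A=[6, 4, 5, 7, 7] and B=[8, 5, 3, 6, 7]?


A·B = 6·8 + 4·5 + 5·3 + 7·6 + 7·7 = 174
‖A‖ = √175 = 13.2288, ‖B‖ = √183 = 13.5277
cos = 174/(√175·√183) = 174/√32025 = 0.9723

0.9723


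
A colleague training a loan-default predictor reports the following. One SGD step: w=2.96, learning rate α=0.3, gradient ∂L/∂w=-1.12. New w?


w_new = w - α·∇
= 2.96 - 0.3·-1.12
= 2.96 + 0.336
= 3.296

3.296


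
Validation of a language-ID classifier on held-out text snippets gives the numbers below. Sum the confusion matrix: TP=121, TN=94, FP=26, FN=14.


Total = TP + TN + FP + FN
= 121 + 94 + 26 + 14
= 255
(Predicted positive: 147, predicted negative: 108)

255


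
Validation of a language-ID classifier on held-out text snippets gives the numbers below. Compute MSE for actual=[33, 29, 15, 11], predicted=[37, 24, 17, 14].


Squared errors: (33-37)²=16, (29-24)²=25, (15-17)²=4, (11-14)²=9
Sum = 54
MSE = 54/4 = 27/2

27/2


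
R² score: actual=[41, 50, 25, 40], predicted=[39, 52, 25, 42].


ȳ = 39
SS_res = Σ(y-ŷ)² = 12
SS_tot = Σ(y-ȳ)² = 322
R² = 1 - SS_res/SS_tot = 1 - 0.0373 = 0.9627

0.9627


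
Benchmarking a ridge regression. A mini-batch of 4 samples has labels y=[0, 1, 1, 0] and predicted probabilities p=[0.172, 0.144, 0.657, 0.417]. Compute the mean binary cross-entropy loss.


L[0] = -ln(1-0.172) = -ln(0.828) = 0.1887
L[1] = -ln(0.144) = 1.9379
L[2] = -ln(0.657) = 0.4201
L[3] = -ln(1-0.417) = -ln(0.583) = 0.5396
mean = (0.1887 + 1.9379 + 0.4201 + 0.5396)/4 = 0.7716

0.7716


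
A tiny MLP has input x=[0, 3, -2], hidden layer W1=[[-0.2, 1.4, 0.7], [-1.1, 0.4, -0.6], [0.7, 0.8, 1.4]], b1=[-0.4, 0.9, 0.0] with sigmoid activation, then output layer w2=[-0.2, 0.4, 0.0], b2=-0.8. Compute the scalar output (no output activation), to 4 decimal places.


z1[0] = (-0.2)·(0) + (1.4)·(3) + (0.7)·(-2) - 0.4 = 2.4
z1[1] = (-1.1)·(0) + (0.4)·(3) + (-0.6)·(-2) + 0.9 = 3.3
z1[2] = (0.7)·(0) + (0.8)·(3) + (1.4)·(-2) + 0.0 = -0.4
h = sigmoid(z1) = [0.9168, 0.9644, 0.4013]
output = (-0.2)·(0.9168) + (0.4)·(0.9644) + (0.0)·(0.4013) - 0.8 = -0.5976

-0.5976


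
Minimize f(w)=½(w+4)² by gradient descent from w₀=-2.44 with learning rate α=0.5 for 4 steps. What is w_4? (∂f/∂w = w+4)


step 1: grad = -2.44+4 = 1.56; w = -2.44 - 0.5·(1.56) = -3.22
step 2: grad = -3.22+4 = 0.78; w = -3.22 - 0.5·(0.78) = -3.61
step 3: grad = -3.61+4 = 0.39; w = -3.61 - 0.5·(0.39) = -3.805
step 4: grad = -3.805+4 = 0.195; w = -3.805 - 0.5·(0.195) = -3.9025

-3.9025


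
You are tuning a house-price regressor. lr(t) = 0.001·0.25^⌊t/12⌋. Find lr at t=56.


n_drops = ⌊56/12⌋ = 4
lr = 0.001·0.25^4 = 0.001·0.00390625 = 0.00000390625

0.00000390625


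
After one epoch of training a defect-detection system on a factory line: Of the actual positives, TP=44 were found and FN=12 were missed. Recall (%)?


Recall = TP/(TP+FN)
= 44/(44+12)
= 44/56 = 78.57%

78.57%


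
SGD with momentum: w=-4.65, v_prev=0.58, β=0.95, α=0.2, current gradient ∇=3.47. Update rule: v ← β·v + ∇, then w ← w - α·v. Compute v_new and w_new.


v_new = 0.95·0.58 + 3.47 = 0.551 + 3.47 = 4.021
w_new = -4.65 - 0.2·4.021 = -4.65 - 0.8042 = -5.4542

v_new=4.021, w_new=-5.4542


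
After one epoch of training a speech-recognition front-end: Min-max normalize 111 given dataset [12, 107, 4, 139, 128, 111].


min=4, max=139
(111-4)/(139-4) = 107/135 = 0.7926

0.7926


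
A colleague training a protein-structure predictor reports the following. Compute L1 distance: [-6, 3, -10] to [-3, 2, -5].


d = |-6+ 3| + |3-2| + |-10+ 5|
  = 3 + 1 + 5
  = 9

9


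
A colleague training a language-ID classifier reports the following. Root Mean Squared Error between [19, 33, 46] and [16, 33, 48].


MSE = 13/3 = 4.3333
RMSE = √(13/3) = 2.0817

2.0817


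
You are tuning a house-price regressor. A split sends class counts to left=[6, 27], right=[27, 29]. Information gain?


Parent = [33, 56], H_parent = 0.9513
H_left = 0.684 (n=33), H_right = 0.9991 (n=56)
H_children = (33/89)·0.684 + (56/89)·0.9991 = 0.8823
IG = 0.9513 - 0.8823 = 0.069

0.069


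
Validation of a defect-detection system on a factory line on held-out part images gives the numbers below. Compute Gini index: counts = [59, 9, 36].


Probabilities: [59/104, 9/104, 36/104] ≈ [0.5673, 0.0865, 0.3462]
Σpᵢ² = (3481 + 81 + 1296)/104² = 4858/10816
Gini = 1 - Σpᵢ² = 1 - 4858/10816 = 0.5509

0.5509


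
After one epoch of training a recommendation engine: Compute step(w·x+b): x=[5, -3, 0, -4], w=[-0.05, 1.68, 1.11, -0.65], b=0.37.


z = (5)·(-0.05) + (-3)·(1.68) + (0)·(1.11) + (-4)·(-0.65) + 0.37
  = -2.32
step(z) = 0 (z<0)

0


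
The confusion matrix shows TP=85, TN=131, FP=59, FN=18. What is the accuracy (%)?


Accuracy = (TP+TN)/(TP+TN+FP+FN)
= (85+131)/(293)
= 216/293 = 73.72%

73.72%


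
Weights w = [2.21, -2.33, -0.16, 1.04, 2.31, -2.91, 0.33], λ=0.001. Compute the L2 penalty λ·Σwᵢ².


‖w‖₂² = (2.21)² + (-2.33)² + (-0.16)² + (1.04)² + (2.31)² + (-2.91)² + (0.33)²
     = 4.8841 + 5.4289 + 0.0256 + 1.0816 + 5.3361 + 8.4681 + 0.1089
     = 25.3333
λ·‖w‖₂² = 0.001·25.3333 = 0.025333

0.025333


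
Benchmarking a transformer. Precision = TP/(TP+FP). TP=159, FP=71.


Precision = TP/(TP+FP)
= 159/(159+71)
= 159/230 = 69.13%

69.13%


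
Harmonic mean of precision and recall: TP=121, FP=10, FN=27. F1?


Precision = 121/131 = 0.9237
Recall = 121/148 = 0.8176
F1 = 2·P·R/(P+R) = 2·TP/(2·TP+FP+FN) = 242/(242+10+27) = 242/279 = 0.8674

0.8674


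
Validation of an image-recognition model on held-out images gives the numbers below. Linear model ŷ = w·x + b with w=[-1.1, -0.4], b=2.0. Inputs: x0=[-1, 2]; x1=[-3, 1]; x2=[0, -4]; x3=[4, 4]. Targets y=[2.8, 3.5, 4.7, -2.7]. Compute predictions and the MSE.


ŷ0 = (-1.1)·(-1) + (-0.4)·(2) + 2.0 = 2.3
ŷ1 = (-1.1)·(-3) + (-0.4)·(1) + 2.0 = 4.9
ŷ2 = (-1.1)·(0) + (-0.4)·(-4) + 2.0 = 3.6
ŷ3 = (-1.1)·(4) + (-0.4)·(4) + 2.0 = -4.0
errors² = [0.25, 1.96, 1.21, 1.69]
MSE = 5.1100/4 = 1.2775

1.2775


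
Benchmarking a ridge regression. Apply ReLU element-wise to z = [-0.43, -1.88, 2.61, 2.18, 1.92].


ReLU(-0.43) = max(0, -0.43) = 0.0
ReLU(-1.88) = max(0, -1.88) = 0.0
ReLU(2.61) = max(0, 2.61) = 2.61
ReLU(2.18) = max(0, 2.18) = 2.18
ReLU(1.92) = max(0, 1.92) = 1.92
result = [0.0, 0.0, 2.61, 2.18, 1.92]

[0.0, 0.0, 2.61, 2.18, 1.92]


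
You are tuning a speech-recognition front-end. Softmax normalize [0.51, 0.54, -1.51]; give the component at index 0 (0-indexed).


Exponentials: e^0.51=1.6653, e^0.54=1.716, e^-1.51=0.2209
Sum = 3.6022
Softmax = [0.4623, 0.4764, 0.0613]
p[0] = 1.6653/3.6022 = 0.4623

0.4623


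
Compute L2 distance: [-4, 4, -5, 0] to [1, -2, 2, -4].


d = √((-4-1)² + (4+ 2)² + (-5-2)² + (0+ 4)²)
  = √(25 + 36 + 49 + 16)
  = √126 = 11.225

11.225


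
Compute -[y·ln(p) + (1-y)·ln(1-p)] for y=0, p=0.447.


BCE = -[y·ln(p) + (1-y)·ln(1-p)]
= -0 - 1·ln(1-0.447)
= -ln(0.553) = 0.5924

0.5924


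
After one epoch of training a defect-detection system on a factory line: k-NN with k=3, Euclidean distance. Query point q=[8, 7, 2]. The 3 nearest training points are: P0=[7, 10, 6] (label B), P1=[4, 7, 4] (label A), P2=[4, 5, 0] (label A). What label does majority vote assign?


d(q,P0) = 5.099  (label B)
d(q,P1) = 4.4721  (label A)
d(q,P2) = 4.899  (label A)
Votes: A=2, B=1
Majority → A

A


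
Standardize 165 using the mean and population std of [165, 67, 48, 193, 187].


μ = 132, σ = 61.832
z = (165 - 132)/61.832 = 0.5337

0.5337


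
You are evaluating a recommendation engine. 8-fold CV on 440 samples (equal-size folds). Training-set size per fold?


Fold size = 440/8 = 55
Training per fold = 440 - 55 = 385

385


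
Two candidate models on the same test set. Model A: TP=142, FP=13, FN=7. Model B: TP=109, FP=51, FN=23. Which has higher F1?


Model A: P=142/155=0.9161, R=142/149=0.953, F1=2PR/(P+R)=2TP/(2TP+FP+FN)=284/304=0.9342
Model B: P=109/160=0.6813, R=109/132=0.8258, F1=2PR/(P+R)=2TP/(2TP+FP+FN)=218/292=0.7466
0.9342 > 0.7466 → Model A

Model A


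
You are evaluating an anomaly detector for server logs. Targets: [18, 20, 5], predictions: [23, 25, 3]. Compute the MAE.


Absolute errors: |18-23|=5, |20-25|=5, |5-3|=2
Sum = 12
MAE = 12/3 = 4

4


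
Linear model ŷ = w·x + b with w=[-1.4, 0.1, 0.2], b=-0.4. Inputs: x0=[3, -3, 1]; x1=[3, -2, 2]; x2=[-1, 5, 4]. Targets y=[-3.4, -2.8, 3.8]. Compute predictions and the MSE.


ŷ0 = (-1.4)·(3) + (0.1)·(-3) + (0.2)·(1) - 0.4 = -4.7
ŷ1 = (-1.4)·(3) + (0.1)·(-2) + (0.2)·(2) - 0.4 = -4.4
ŷ2 = (-1.4)·(-1) + (0.1)·(5) + (0.2)·(4) - 0.4 = 2.3
errors² = [1.69, 2.56, 2.25]
MSE = 6.5000/3 = 2.1667

2.1667


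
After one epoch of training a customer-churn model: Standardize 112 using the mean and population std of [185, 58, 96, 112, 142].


μ = 118.6, σ = 42.856
z = (112 - 118.6)/42.856 = -0.154

-0.154


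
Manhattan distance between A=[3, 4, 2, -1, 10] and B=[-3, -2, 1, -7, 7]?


d = |3+ 3| + |4+ 2| + |2-1| + |-1+ 7| + |10-7|
  = 6 + 6 + 1 + 6 + 3
  = 22

22


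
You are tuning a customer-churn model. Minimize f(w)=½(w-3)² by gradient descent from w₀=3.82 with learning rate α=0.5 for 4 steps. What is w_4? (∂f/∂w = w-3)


step 1: grad = 3.82-3 = 0.82; w = 3.82 - 0.5·(0.82) = 3.41
step 2: grad = 3.41-3 = 0.41; w = 3.41 - 0.5·(0.41) = 3.205
step 3: grad = 3.205-3 = 0.205; w = 3.205 - 0.5·(0.205) = 3.1025
step 4: grad = 3.1025-3 = 0.1025; w = 3.1025 - 0.5·(0.1025) = 3.05125

3.05125


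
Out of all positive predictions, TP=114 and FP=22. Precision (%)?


Precision = TP/(TP+FP)
= 114/(114+22)
= 114/136 = 83.82%

83.82%


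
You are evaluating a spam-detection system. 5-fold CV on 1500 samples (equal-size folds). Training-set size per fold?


Fold size = 1500/5 = 300
Training per fold = 1500 - 300 = 1200

1200


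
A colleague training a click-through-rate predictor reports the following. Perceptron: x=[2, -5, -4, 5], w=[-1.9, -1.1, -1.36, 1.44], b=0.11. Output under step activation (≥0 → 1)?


z = (2)·(-1.9) + (-5)·(-1.1) + (-4)·(-1.36) + (5)·(1.44) + 0.11
  = 14.45
step(z) = 1 (z≥0)

1


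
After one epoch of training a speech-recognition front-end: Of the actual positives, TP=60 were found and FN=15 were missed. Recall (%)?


Recall = TP/(TP+FN)
= 60/(60+15)
= 60/75 = 80.0%

80.0%


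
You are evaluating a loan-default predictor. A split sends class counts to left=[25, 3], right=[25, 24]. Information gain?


Parent = [50, 27], H_parent = 0.9346
H_left = 0.4912 (n=28), H_right = 0.9997 (n=49)
H_children = (28/77)·0.4912 + (49/77)·0.9997 = 0.8148
IG = 0.9346 - 0.8148 = 0.1198

0.1198


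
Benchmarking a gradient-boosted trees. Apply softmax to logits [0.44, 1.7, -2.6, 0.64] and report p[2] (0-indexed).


Exponentials: e^0.44=1.5527, e^1.7=5.4739, e^-2.6=0.0743, e^0.64=1.8965
Sum = 8.9974
Softmax = [0.1726, 0.6084, 0.0083, 0.2108]
p[2] = 0.0743/8.9974 = 0.0083

0.0083


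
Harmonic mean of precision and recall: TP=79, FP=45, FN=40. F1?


Precision = 79/124 = 0.6371
Recall = 79/119 = 0.6639
F1 = 2·P·R/(P+R) = 2·TP/(2·TP+FP+FN) = 158/(158+45+40) = 158/243 = 0.6502

0.6502


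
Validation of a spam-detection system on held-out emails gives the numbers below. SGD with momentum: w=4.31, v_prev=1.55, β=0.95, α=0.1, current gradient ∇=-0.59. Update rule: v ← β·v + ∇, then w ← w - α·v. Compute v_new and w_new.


v_new = 0.95·1.55 - 0.59 = 1.4725 - 0.59 = 0.8825
w_new = 4.31 - 0.1·0.8825 = 4.31 - 0.08825 = 4.22175

v_new=0.8825, w_new=4.22175


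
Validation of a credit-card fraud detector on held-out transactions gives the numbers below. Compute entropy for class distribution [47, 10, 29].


Probabilities: [47/86, 10/86, 29/86] ≈ [0.5465, 0.1163, 0.3372]
H = -((47/86)·log₂(47/86) + (10/86)·log₂(10/86) + (29/86)·log₂(29/86))
  = 1.3662 bits

1.3662 bits


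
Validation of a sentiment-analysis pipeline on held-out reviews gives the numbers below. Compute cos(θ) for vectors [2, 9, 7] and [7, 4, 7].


A·B = 2·7 + 9·4 + 7·7 = 99
‖A‖ = √134 = 11.5758, ‖B‖ = √114 = 10.6771
cos = 99/(√134·√114) = 99/√15276 = 0.801

0.801


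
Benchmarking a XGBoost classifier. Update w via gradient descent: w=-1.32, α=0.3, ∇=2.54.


w_new = w - α·∇
= -1.32 - 0.3·2.54
= -1.32 - 0.762
= -2.082

-2.082


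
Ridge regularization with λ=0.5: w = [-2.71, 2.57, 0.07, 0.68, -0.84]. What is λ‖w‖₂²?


‖w‖₂² = (-2.71)² + (2.57)² + (0.07)² + (0.68)² + (-0.84)²
     = 7.3441 + 6.6049 + 0.0049 + 0.4624 + 0.7056
     = 15.1219
λ·‖w‖₂² = 0.5·15.1219 = 7.56095

7.56095


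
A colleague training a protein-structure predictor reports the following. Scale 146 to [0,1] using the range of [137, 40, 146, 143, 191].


min=40, max=191
(146-40)/(191-40) = 106/151 = 0.702

0.702


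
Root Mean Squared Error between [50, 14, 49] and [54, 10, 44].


MSE = 57/3 = 19
RMSE = √(57/3) = 4.3589

4.3589


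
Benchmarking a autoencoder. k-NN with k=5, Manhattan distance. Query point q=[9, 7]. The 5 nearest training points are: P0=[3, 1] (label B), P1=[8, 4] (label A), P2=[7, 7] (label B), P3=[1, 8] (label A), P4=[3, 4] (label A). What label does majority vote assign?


d(q,P0) = 12  (label B)
d(q,P1) = 4  (label A)
d(q,P2) = 2  (label B)
d(q,P3) = 9  (label A)
d(q,P4) = 9  (label A)
Votes: A=3, B=2
Majority → A

A


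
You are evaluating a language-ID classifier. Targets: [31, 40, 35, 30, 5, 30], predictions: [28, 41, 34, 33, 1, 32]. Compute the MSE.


Squared errors: (31-28)²=9, (40-41)²=1, (35-34)²=1, (30-33)²=9, (5-1)²=16, (30-32)²=4
Sum = 40
MSE = 40/6 = 20/3

20/3


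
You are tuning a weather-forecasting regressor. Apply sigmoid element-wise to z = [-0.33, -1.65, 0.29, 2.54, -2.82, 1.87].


σ(-0.33) = 1/(1+e^0.33) = 0.4182
σ(-1.65) = 1/(1+e^1.65) = 0.1611
σ(0.29) = 1/(1+e^-0.29) = 0.572
σ(2.54) = 1/(1+e^-2.54) = 0.9269
σ(-2.82) = 1/(1+e^2.82) = 0.0563
σ(1.87) = 1/(1+e^-1.87) = 0.8665
result = [0.4182, 0.1611, 0.572, 0.9269, 0.0563, 0.8665]

[0.4182, 0.1611, 0.572, 0.9269, 0.0563, 0.8665]


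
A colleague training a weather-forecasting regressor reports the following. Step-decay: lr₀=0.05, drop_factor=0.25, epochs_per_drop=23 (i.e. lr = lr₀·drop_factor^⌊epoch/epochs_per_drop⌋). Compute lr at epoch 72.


n_drops = ⌊72/23⌋ = 3
lr = 0.05·0.25^3 = 0.05·0.015625 = 0.00078125

0.00078125


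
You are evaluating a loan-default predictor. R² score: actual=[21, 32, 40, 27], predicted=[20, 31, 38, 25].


ȳ = 30
SS_res = Σ(y-ŷ)² = 10
SS_tot = Σ(y-ȳ)² = 194
R² = 1 - SS_res/SS_tot = 1 - 0.0515 = 0.9485

0.9485


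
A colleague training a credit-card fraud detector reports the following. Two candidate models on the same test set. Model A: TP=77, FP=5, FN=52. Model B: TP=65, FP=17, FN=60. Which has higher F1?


Model A: P=77/82=0.939, R=77/129=0.5969, F1=2PR/(P+R)=2TP/(2TP+FP+FN)=154/211=0.7299
Model B: P=65/82=0.7927, R=65/125=0.52, F1=2PR/(P+R)=2TP/(2TP+FP+FN)=130/207=0.628
0.7299 > 0.628 → Model A

Model A


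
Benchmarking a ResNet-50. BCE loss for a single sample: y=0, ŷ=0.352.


BCE = -[y·ln(p) + (1-y)·ln(1-p)]
= -0 - 1·ln(1-0.352)
= -ln(0.648) = 0.4339

0.4339


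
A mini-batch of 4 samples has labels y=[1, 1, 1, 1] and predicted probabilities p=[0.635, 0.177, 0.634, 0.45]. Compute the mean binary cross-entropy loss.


L[0] = -ln(0.635) = 0.4541
L[1] = -ln(0.177) = 1.7316
L[2] = -ln(0.634) = 0.4557
L[3] = -ln(0.45) = 0.7985
mean = (0.4541 + 1.7316 + 0.4557 + 0.7985)/4 = 0.86

0.86


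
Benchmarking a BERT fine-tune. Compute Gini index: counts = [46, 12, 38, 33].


Probabilities: [46/129, 12/129, 38/129, 33/129] ≈ [0.3566, 0.093, 0.2946, 0.2558]
Σpᵢ² = (2116 + 144 + 1444 + 1089)/129² = 4793/16641
Gini = 1 - Σpᵢ² = 1 - 4793/16641 = 0.712

0.712


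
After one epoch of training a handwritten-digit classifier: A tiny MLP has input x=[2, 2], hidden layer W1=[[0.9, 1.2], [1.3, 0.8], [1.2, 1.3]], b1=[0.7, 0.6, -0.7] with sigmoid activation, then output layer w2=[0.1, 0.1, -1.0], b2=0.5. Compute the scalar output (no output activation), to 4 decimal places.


z1[0] = (0.9)·(2) + (1.2)·(2) + 0.7 = 4.9
z1[1] = (1.3)·(2) + (0.8)·(2) + 0.6 = 4.8
z1[2] = (1.2)·(2) + (1.3)·(2) - 0.7 = 4.3
h = sigmoid(z1) = [0.9926, 0.9918, 0.9866]
output = (0.1)·(0.9926) + (0.1)·(0.9918) + (-1.0)·(0.9866) + 0.5 = -0.2882

-0.2882


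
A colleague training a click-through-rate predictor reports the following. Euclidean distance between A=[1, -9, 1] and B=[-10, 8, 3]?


d = √((1+ 10)² + (-9-8)² + (1-3)²)
  = √(121 + 289 + 4)
  = √414 = 20.347

20.347


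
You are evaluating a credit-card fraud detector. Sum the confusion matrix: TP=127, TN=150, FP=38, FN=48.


Total = TP + TN + FP + FN
= 127 + 150 + 38 + 48
= 363
(Predicted positive: 165, predicted negative: 198)

363


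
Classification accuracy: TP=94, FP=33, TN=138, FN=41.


Accuracy = (TP+TN)/(TP+TN+FP+FN)
= (94+138)/(306)
= 232/306 = 75.82%

75.82%


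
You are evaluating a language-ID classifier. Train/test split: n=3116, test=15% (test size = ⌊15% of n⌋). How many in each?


Test = ⌊3116·15/100⌋ = 467
Train = 3116 - 467 = 2649

Train: 2649, Test: 467


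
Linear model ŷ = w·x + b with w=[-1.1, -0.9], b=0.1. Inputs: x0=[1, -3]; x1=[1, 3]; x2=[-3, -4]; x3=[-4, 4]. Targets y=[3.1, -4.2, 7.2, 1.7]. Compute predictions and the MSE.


ŷ0 = (-1.1)·(1) + (-0.9)·(-3) + 0.1 = 1.7
ŷ1 = (-1.1)·(1) + (-0.9)·(3) + 0.1 = -3.7
ŷ2 = (-1.1)·(-3) + (-0.9)·(-4) + 0.1 = 7.0
ŷ3 = (-1.1)·(-4) + (-0.9)·(4) + 0.1 = 0.9
errors² = [1.96, 0.25, 0.04, 0.64]
MSE = 2.8900/4 = 0.7225

0.7225


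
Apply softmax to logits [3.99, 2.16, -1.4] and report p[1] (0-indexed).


Exponentials: e^3.99=54.0549, e^2.16=8.6711, e^-1.4=0.2466
Sum = 62.9726
Softmax = [0.8584, 0.1377, 0.0039]
p[1] = 8.6711/62.9726 = 0.1377

0.1377


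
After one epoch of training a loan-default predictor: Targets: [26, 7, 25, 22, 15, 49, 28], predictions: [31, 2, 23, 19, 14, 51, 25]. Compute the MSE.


Squared errors: (26-31)²=25, (7-2)²=25, (25-23)²=4, (22-19)²=9, (15-14)²=1, (49-51)²=4, (28-25)²=9
Sum = 77
MSE = 77/7 = 11

11


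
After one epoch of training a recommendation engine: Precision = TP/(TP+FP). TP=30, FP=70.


Precision = TP/(TP+FP)
= 30/(30+70)
= 30/100 = 30.0%

30.0%


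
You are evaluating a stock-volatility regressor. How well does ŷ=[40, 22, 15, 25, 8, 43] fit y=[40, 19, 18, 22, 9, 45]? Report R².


ȳ = 25.5
SS_res = Σ(y-ŷ)² = 32
SS_tot = Σ(y-ȳ)² = 973.5
R² = 1 - SS_res/SS_tot = 1 - 0.0329 = 0.9671

0.9671


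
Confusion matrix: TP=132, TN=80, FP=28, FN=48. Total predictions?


Total = TP + TN + FP + FN
= 132 + 80 + 28 + 48
= 288
(Predicted positive: 160, predicted negative: 128)

288


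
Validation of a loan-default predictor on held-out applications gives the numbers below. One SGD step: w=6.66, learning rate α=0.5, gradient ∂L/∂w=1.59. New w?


w_new = w - α·∇
= 6.66 - 0.5·1.59
= 6.66 - 0.795
= 5.865

5.865


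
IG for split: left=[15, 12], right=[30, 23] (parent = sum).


Parent = [45, 35], H_parent = 0.9887
H_left = 0.9911 (n=27), H_right = 0.9874 (n=53)
H_children = (27/80)·0.9911 + (53/80)·0.9874 = 0.9886
IG = 0.9887 - 0.9886 = 0.0001

0.0001


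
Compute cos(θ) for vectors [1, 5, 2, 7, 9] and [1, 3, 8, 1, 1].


A·B = 1·1 + 5·3 + 2·8 + 7·1 + 9·1 = 48
‖A‖ = √160 = 12.6491, ‖B‖ = √76 = 8.7178
cos = 48/(√160·√76) = 48/√12160 = 0.4353

0.4353


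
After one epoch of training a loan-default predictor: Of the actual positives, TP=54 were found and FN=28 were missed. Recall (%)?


Recall = TP/(TP+FN)
= 54/(54+28)
= 54/82 = 65.85%

65.85%


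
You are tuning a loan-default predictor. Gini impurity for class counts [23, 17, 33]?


Probabilities: [23/73, 17/73, 33/73] ≈ [0.3151, 0.2329, 0.4521]
Σpᵢ² = (529 + 289 + 1089)/73² = 1907/5329
Gini = 1 - Σpᵢ² = 1 - 1907/5329 = 0.6421

0.6421


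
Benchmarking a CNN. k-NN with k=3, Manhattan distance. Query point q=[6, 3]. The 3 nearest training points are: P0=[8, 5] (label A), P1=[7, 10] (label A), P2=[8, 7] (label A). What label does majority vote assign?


d(q,P0) = 4  (label A)
d(q,P1) = 8  (label A)
d(q,P2) = 6  (label A)
Votes: A=3, B=0
Majority → A

A


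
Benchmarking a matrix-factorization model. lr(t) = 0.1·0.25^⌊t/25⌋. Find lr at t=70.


n_drops = ⌊70/25⌋ = 2
lr = 0.1·0.25^2 = 0.1·0.0625 = 0.00625

0.00625


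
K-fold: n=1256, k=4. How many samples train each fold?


Fold size = 1256/4 = 314
Training per fold = 1256 - 314 = 942

942


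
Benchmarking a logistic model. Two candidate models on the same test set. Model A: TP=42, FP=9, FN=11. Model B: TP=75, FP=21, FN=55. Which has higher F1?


Model A: P=42/51=0.8235, R=42/53=0.7925, F1=2PR/(P+R)=2TP/(2TP+FP+FN)=84/104=0.8077
Model B: P=75/96=0.7812, R=75/130=0.5769, F1=2PR/(P+R)=2TP/(2TP+FP+FN)=150/226=0.6637
0.8077 > 0.6637 → Model A

Model A


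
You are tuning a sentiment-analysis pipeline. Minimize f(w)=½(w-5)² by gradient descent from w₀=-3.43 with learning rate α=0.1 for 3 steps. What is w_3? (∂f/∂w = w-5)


step 1: grad = -3.43-5 = -8.43; w = -3.43 - 0.1·(-8.43) = -2.587
step 2: grad = -2.587-5 = -7.587; w = -2.587 - 0.1·(-7.587) = -1.8283
step 3: grad = -1.8283-5 = -6.8283; w = -1.8283 - 0.1·(-6.8283) = -1.14547

-1.14547


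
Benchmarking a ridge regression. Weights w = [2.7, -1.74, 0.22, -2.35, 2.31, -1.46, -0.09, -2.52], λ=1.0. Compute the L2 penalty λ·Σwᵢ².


‖w‖₂² = (2.7)² + (-1.74)² + (0.22)² + (-2.35)² + (2.31)² + (-1.46)² + (-0.09)² + (-2.52)²
     = 7.29 + 3.0276 + 0.0484 + 5.5225 + 5.3361 + 2.1316 + 0.0081 + 6.3504
     = 29.7147
λ·‖w‖₂² = 1.0·29.7147 = 29.7147

29.7147


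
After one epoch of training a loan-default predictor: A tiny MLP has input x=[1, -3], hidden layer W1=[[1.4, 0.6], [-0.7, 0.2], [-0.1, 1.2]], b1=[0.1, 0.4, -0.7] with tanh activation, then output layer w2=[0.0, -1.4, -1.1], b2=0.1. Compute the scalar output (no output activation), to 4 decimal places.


z1[0] = (1.4)·(1) + (0.6)·(-3) + 0.1 = -0.3
z1[1] = (-0.7)·(1) + (0.2)·(-3) + 0.4 = -0.9
z1[2] = (-0.1)·(1) + (1.2)·(-3) - 0.7 = -4.4
h = tanh(z1) = [-0.2913, -0.7163, -0.9997]
output = (0.0)·(-0.2913) + (-1.4)·(-0.7163) + (-1.1)·(-0.9997) + 0.1 = 2.2025

2.2025


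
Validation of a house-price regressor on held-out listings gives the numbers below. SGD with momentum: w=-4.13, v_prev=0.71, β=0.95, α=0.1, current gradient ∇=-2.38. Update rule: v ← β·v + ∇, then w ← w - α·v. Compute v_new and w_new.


v_new = 0.95·0.71 - 2.38 = 0.6745 - 2.38 = -1.7055
w_new = -4.13 - 0.1·-1.7055 = -4.13 + 0.17055 = -3.95945

v_new=-1.7055, w_new=-3.95945


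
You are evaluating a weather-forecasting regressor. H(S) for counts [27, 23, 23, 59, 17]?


Probabilities: [27/149, 23/149, 23/149, 59/149, 17/149] ≈ [0.1812, 0.1544, 0.1544, 0.396, 0.1141]
H = -((27/149)·log₂(27/149) + (23/149)·log₂(23/149) + (23/149)·log₂(23/149) + (59/149)·log₂(59/149) + (17/149)·log₂(17/149))
  = 2.1653 bits

2.1653 bits


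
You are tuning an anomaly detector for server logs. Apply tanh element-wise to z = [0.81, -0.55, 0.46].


tanh(0.81) = 0.6696
tanh(-0.55) = -0.5005
tanh(0.46) = 0.4301
result = [0.6696, -0.5005, 0.4301]

[0.6696, -0.5005, 0.4301]


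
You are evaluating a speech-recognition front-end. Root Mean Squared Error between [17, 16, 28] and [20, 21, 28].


MSE = 34/3 = 11.3333
RMSE = √(34/3) = 3.3665

3.3665


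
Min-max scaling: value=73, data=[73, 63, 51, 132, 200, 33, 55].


min=33, max=200
(73-33)/(200-33) = 40/167 = 0.2395

0.2395


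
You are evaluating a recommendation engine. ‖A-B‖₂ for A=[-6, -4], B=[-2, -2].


d = √((-6+ 2)² + (-4+ 2)²)
  = √(16 + 4)
  = √20 = 4.4721

4.4721


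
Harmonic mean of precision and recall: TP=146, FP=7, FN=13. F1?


Precision = 146/153 = 0.9542
Recall = 146/159 = 0.9182
F1 = 2·P·R/(P+R) = 2·TP/(2·TP+FP+FN) = 292/(292+7+13) = 292/312 = 0.9359

0.9359


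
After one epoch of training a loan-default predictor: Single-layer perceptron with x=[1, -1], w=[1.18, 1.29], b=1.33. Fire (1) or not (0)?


z = (1)·(1.18) + (-1)·(1.29) + 1.33
  = 1.22
step(z) = 1 (z≥0)

1


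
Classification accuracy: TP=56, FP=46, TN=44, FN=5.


Accuracy = (TP+TN)/(TP+TN+FP+FN)
= (56+44)/(151)
= 100/151 = 66.23%

66.23%


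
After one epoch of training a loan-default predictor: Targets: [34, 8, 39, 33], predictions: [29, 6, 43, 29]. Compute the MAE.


Absolute errors: |34-29|=5, |8-6|=2, |39-43|=4, |33-29|=4
Sum = 15
MAE = 15/4 = 15/4

15/4


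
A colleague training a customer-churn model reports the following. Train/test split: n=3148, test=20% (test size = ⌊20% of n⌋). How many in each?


Test = ⌊3148·20/100⌋ = 629
Train = 3148 - 629 = 2519

Train: 2519, Test: 629


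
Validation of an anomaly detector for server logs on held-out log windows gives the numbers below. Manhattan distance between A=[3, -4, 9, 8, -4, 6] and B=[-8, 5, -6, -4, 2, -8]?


d = |3+ 8| + |-4-5| + |9+ 6| + |8+ 4| + |-4-2| + |6+ 8|
  = 11 + 9 + 15 + 12 + 6 + 14
  = 67

67


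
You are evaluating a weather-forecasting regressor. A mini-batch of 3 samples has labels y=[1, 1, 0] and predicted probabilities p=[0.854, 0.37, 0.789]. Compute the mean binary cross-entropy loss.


L[0] = -ln(0.854) = 0.1578
L[1] = -ln(0.37) = 0.9943
L[2] = -ln(1-0.789) = -ln(0.211) = 1.5559
mean = (0.1578 + 0.9943 + 1.5559)/3 = 0.9027

0.9027


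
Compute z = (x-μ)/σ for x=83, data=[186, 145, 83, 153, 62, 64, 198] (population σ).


μ = 127.2857, σ = 52.9844
z = (83 - 127.2857)/52.9844 = -0.8358

-0.8358


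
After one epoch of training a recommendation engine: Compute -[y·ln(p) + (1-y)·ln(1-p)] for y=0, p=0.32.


BCE = -[y·ln(p) + (1-y)·ln(1-p)]
= -0 - 1·ln(1-0.32)
= -ln(0.68) = 0.3857

0.3857


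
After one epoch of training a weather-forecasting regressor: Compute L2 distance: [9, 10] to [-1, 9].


d = √((9+ 1)² + (10-9)²)
  = √(100 + 1)
  = √101 = 10.0499

10.0499


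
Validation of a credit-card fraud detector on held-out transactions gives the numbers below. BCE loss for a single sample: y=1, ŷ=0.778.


BCE = -[y·ln(p) + (1-y)·ln(1-p)]
= -1·ln(0.778) - 0
= -ln(0.778) = 0.251

0.251


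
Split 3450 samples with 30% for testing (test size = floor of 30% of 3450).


Test = ⌊3450·30/100⌋ = 1035
Train = 3450 - 1035 = 2415

Train: 2415, Test: 1035


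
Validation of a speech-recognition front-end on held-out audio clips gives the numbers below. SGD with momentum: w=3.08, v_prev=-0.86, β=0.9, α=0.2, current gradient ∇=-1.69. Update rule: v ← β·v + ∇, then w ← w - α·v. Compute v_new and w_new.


v_new = 0.9·-0.86 - 1.69 = -0.774 - 1.69 = -2.464
w_new = 3.08 - 0.2·-2.464 = 3.08 + 0.4928 = 3.5728

v_new=-2.464, w_new=3.5728


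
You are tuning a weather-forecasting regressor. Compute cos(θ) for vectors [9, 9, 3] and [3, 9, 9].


A·B = 9·3 + 9·9 + 3·9 = 135
‖A‖ = √171 = 13.0767, ‖B‖ = √171 = 13.0767
cos = 135/(√171·√171) = 135/√29241 = 0.7895

0.7895


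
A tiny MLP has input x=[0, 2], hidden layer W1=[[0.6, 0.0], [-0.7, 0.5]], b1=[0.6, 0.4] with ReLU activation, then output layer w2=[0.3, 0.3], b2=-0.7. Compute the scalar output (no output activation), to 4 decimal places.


z1[0] = (0.6)·(0) + (0.0)·(2) + 0.6 = 0.6
z1[1] = (-0.7)·(0) + (0.5)·(2) + 0.4 = 1.4
h = ReLU(z1) = [0.6, 1.4]
output = (0.3)·(0.6) + (0.3)·(1.4) - 0.7 = -0.1

-0.1


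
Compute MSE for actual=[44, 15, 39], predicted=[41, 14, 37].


Squared errors: (44-41)²=9, (15-14)²=1, (39-37)²=4
Sum = 14
MSE = 14/3 = 14/3

14/3


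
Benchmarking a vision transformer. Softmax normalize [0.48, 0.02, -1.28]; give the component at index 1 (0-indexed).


Exponentials: e^0.48=1.6161, e^0.02=1.0202, e^-1.28=0.278
Sum = 2.9143
Softmax = [0.5545, 0.3501, 0.0954]
p[1] = 1.0202/2.9143 = 0.3501

0.3501


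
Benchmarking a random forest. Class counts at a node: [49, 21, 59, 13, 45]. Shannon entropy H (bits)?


Probabilities: [49/187, 21/187, 59/187, 13/187, 45/187] ≈ [0.262, 0.1123, 0.3155, 0.0695, 0.2406]
H = -((49/187)·log₂(49/187) + (21/187)·log₂(21/187) + (59/187)·log₂(59/187) + (13/187)·log₂(13/187) + (45/187)·log₂(45/187))
  = 2.1476 bits

2.1476 bits


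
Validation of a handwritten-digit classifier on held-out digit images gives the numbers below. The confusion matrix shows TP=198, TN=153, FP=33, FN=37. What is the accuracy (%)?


Accuracy = (TP+TN)/(TP+TN+FP+FN)
= (198+153)/(421)
= 351/421 = 83.37%

83.37%


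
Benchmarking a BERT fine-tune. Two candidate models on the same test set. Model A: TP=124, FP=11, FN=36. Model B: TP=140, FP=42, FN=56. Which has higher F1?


Model A: P=124/135=0.9185, R=124/160=0.775, F1=2PR/(P+R)=2TP/(2TP+FP+FN)=248/295=0.8407
Model B: P=140/182=0.7692, R=140/196=0.7143, F1=2PR/(P+R)=2TP/(2TP+FP+FN)=280/378=0.7407
0.8407 > 0.7407 → Model A

Model A


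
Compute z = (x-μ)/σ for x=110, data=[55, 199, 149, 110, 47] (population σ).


μ = 112, σ = 57.2992
z = (110 - 112)/57.2992 = -0.0349

-0.0349


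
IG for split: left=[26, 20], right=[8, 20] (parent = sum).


Parent = [34, 40], H_parent = 0.9953
H_left = 0.9877 (n=46), H_right = 0.8631 (n=28)
H_children = (46/74)·0.9877 + (28/74)·0.8631 = 0.9406
IG = 0.9953 - 0.9406 = 0.0547

0.0547


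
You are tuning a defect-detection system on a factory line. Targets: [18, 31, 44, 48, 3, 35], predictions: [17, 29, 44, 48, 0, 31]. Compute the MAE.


Absolute errors: |18-17|=1, |31-29|=2, |44-44|=0, |48-48|=0, |3-0|=3, |35-31|=4
Sum = 10
MAE = 10/6 = 5/3

5/3


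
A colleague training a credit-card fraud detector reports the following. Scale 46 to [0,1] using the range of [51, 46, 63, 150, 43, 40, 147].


min=40, max=150
(46-40)/(150-40) = 6/110 = 0.0545

0.0545


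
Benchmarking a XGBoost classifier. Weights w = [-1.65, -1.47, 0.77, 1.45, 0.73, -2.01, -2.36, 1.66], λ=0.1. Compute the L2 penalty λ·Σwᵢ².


‖w‖₂² = (-1.65)² + (-1.47)² + (0.77)² + (1.45)² + (0.73)² + (-2.01)² + (-2.36)² + (1.66)²
     = 2.7225 + 2.1609 + 0.5929 + 2.1025 + 0.5329 + 4.0401 + 5.5696 + 2.7556
     = 20.477
λ·‖w‖₂² = 0.1·20.477 = 2.0477

2.0477
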